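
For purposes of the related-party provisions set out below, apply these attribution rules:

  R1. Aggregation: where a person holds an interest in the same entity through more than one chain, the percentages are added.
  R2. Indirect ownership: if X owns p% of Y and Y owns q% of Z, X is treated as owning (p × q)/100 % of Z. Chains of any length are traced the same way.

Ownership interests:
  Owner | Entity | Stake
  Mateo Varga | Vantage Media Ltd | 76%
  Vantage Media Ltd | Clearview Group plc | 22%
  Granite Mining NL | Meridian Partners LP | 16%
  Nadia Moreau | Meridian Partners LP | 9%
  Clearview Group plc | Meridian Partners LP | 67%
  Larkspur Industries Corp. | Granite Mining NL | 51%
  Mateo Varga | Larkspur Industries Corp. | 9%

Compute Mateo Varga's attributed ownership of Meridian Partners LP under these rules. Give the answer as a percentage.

Chain via Larkspur Industries Corp. → Granite Mining NL (R2): 9% × 51% × 16% = 0.7344% of Meridian Partners LP.
Chain via Vantage Media Ltd → Clearview Group plc (R2): 76% × 22% × 67% = 11.2024% of Meridian Partners LP.
Aggregating (R1): 0.7344% + 11.2024% = 11.9368%.

11.9368%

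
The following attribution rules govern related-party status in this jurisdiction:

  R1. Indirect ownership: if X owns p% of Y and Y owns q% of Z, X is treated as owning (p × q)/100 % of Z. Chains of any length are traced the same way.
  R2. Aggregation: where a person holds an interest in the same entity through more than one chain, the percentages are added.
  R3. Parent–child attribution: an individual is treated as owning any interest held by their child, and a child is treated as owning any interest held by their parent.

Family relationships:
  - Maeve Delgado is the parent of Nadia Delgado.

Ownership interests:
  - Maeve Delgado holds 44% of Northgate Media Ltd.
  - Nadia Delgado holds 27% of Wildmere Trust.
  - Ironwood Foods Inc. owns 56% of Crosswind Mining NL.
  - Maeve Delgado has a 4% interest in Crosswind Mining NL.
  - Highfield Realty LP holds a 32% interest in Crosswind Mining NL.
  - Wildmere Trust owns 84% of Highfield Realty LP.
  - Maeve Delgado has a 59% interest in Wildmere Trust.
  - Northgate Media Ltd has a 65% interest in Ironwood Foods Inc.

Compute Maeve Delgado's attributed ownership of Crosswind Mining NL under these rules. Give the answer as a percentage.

By parent–child attribution (R3), Maeve Delgado is treated as also owning Nadia Delgado's interest in Wildmere Trust, giving 59% + 27% = 86%.
Chain via Northgate Media Ltd → Ironwood Foods Inc. (R1): 44% × 65% × 56% = 16.016% of Crosswind Mining NL.
Chain via Wildmere Trust → Highfield Realty LP (R1): 86% × 84% × 32% = 23.1168% of Crosswind Mining NL.
Direct interest in Crosswind Mining NL: 4%.
Aggregating (R2): 16.016% + 23.1168% + 4% = 43.1328%.

43.1328%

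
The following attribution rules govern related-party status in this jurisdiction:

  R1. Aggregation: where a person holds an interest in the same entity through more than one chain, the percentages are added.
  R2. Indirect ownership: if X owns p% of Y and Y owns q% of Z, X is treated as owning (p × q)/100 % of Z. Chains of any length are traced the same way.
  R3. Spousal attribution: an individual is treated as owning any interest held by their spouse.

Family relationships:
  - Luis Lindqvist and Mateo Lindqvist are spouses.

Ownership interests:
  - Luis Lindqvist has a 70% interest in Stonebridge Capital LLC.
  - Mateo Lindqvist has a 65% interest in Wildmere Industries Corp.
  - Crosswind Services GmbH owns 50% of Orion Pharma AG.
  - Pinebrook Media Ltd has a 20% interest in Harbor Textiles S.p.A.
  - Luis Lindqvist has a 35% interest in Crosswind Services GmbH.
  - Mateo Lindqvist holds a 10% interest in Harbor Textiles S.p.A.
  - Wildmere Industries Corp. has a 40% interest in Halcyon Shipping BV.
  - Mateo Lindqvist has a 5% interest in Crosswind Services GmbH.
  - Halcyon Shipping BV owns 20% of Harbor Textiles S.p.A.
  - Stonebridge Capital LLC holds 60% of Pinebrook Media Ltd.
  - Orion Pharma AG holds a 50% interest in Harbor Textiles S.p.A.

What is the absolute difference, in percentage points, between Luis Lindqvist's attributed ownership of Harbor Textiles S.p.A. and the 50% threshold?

16.4

By spousal attribution (R3), Luis Lindqvist is treated as also owning Mateo Lindqvist's interest in Crosswind Services GmbH, giving 35% + 5% = 40%.
By spousal attribution (R3), Luis Lindqvist is treated as owning Mateo Lindqvist's 65% interest in Wildmere Industries Corp.
By spousal attribution (R3), Luis Lindqvist is treated as owning Mateo Lindqvist's 10% interest in Harbor Textiles S.p.A.
Chain via Crosswind Services GmbH → Orion Pharma AG (R2): 40% × 50% × 50% = 10% of Harbor Textiles S.p.A.
Chain via Stonebridge Capital LLC → Pinebrook Media Ltd (R2): 70% × 60% × 20% = 8.4% of Harbor Textiles S.p.A.
Chain via Wildmere Industries Corp. → Halcyon Shipping BV (R2): 65% × 40% × 20% = 5.2% of Harbor Textiles S.p.A.
Direct interest in Harbor Textiles S.p.A: 10%.
Aggregating (R1): 10% + 8.4% + 5.2% + 10% = 33.6%.
33.6% falls short of the 50% threshold by 16.4 percentage points.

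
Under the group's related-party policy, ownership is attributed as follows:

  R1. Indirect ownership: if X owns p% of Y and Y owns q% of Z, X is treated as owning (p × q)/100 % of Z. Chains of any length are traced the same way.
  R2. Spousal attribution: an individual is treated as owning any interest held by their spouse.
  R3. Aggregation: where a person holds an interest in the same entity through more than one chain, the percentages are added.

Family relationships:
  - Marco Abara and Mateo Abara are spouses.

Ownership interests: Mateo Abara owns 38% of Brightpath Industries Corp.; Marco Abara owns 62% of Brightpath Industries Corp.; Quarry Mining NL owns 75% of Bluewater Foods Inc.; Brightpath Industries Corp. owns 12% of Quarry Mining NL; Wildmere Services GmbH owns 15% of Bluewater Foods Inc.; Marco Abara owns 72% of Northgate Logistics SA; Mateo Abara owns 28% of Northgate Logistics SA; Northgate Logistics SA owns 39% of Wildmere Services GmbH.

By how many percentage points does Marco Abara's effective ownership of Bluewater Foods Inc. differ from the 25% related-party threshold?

10.15

By spousal attribution (R2), Marco Abara is treated as also owning Mateo Abara's interest in Brightpath Industries Corp, giving 62% + 38% = 100%.
By spousal attribution (R2), Marco Abara is treated as also owning Mateo Abara's interest in Northgate Logistics SA, giving 72% + 28% = 100%.
Chain via Brightpath Industries Corp. → Quarry Mining NL (R1): 100% × 12% × 75% = 9% of Bluewater Foods Inc.
Chain via Northgate Logistics SA → Wildmere Services GmbH (R1): 100% × 39% × 15% = 5.85% of Bluewater Foods Inc.
Aggregating (R3): 9% + 5.85% = 14.85%.
14.85% falls short of the 25% threshold by 10.15 percentage points.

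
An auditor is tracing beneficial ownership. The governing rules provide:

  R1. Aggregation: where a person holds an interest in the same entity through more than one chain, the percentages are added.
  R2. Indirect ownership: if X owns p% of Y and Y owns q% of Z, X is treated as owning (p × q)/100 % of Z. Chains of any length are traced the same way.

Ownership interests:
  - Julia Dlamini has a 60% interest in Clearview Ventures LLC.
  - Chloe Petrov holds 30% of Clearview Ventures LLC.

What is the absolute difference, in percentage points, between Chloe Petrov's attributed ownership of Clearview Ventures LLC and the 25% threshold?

Direct interest in Clearview Ventures LLC: 30%.
30% exceeds the 25% threshold by 5 percentage points.

5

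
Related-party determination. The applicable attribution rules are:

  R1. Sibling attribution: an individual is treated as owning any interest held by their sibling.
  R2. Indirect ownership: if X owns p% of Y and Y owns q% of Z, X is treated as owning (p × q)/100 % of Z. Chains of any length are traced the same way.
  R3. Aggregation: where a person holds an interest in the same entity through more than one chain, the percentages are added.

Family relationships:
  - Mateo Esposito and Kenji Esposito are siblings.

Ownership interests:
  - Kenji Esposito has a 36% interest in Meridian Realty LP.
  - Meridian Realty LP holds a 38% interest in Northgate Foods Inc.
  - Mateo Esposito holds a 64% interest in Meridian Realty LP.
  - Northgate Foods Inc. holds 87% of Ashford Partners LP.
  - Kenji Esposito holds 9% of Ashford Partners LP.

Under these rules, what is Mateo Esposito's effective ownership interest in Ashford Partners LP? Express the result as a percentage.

42.06%

By sibling attribution (R1), Mateo Esposito is treated as also owning Kenji Esposito's interest in Meridian Realty LP, giving 64% + 36% = 100%.
By sibling attribution (R1), Mateo Esposito is treated as owning Kenji Esposito's 9% interest in Ashford Partners LP.
Chain via Meridian Realty LP → Northgate Foods Inc. (R2): 100% × 38% × 87% = 33.06% of Ashford Partners LP.
Direct interest in Ashford Partners LP: 9%.
Aggregating (R3): 33.06% + 9% = 42.06%.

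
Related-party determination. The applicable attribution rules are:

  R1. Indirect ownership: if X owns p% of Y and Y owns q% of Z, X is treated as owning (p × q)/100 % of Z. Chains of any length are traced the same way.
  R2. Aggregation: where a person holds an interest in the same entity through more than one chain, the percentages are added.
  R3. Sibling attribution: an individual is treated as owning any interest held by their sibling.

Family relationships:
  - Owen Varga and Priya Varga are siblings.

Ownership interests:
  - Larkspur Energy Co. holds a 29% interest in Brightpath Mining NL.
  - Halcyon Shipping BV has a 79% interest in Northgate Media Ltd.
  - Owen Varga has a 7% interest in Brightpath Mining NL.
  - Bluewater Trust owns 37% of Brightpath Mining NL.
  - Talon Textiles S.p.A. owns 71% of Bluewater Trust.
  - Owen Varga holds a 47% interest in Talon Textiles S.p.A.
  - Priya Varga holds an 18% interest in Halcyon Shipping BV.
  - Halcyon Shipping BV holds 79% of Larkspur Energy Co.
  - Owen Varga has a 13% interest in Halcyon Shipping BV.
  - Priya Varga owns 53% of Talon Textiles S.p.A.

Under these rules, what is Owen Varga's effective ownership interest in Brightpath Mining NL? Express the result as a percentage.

40.3721%

By sibling attribution (R3), Owen Varga is treated as also owning Priya Varga's interest in Talon Textiles S.p.A, giving 47% + 53% = 100%.
By sibling attribution (R3), Owen Varga is treated as also owning Priya Varga's interest in Halcyon Shipping BV, giving 13% + 18% = 31%.
Chain via Talon Textiles S.p.A. → Bluewater Trust (R1): 100% × 71% × 37% = 26.27% of Brightpath Mining NL.
Chain via Halcyon Shipping BV → Larkspur Energy Co. (R1): 31% × 79% × 29% = 7.1021% of Brightpath Mining NL.
Direct interest in Brightpath Mining NL: 7%.
Aggregating (R2): 26.27% + 7.1021% + 7% = 40.3721%.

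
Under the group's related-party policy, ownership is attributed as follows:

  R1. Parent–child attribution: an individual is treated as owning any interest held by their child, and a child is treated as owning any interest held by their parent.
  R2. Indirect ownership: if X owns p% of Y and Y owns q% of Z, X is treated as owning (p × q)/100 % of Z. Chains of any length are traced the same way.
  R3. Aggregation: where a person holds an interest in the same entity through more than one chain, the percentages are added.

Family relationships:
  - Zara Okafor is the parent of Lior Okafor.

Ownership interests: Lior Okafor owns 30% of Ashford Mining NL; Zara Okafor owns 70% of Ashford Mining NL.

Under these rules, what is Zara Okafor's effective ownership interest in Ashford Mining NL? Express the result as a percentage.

By parent–child attribution (R1), Zara Okafor is treated as also owning Lior Okafor's interest in Ashford Mining NL, giving 70% + 30% = 100%.
Direct interest in Ashford Mining NL: 100%.

100%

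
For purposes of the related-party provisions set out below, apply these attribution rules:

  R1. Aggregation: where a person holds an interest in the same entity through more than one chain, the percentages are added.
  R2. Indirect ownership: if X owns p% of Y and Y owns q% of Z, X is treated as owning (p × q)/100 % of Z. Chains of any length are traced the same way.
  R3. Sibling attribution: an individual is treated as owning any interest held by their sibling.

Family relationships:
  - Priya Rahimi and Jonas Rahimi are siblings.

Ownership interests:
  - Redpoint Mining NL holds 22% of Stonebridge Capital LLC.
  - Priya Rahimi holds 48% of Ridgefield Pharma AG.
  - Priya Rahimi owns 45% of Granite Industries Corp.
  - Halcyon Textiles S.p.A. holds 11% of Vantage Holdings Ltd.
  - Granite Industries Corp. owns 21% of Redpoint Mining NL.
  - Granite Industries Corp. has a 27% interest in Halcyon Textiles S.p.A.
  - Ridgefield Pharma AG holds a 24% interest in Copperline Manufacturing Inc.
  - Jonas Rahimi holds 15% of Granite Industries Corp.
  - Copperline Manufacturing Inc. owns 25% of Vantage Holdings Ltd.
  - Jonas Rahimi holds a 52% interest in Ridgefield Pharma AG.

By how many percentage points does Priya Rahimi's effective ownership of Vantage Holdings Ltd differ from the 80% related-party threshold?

72.218

By sibling attribution (R3), Priya Rahimi is treated as also owning Jonas Rahimi's interest in Granite Industries Corp, giving 45% + 15% = 60%.
By sibling attribution (R3), Priya Rahimi is treated as also owning Jonas Rahimi's interest in Ridgefield Pharma AG, giving 48% + 52% = 100%.
Chain via Granite Industries Corp. → Halcyon Textiles S.p.A. (R2): 60% × 27% × 11% = 1.782% of Vantage Holdings Ltd.
Chain via Ridgefield Pharma AG → Copperline Manufacturing Inc. (R2): 100% × 24% × 25% = 6% of Vantage Holdings Ltd.
Aggregating (R1): 1.782% + 6% = 7.782%.
7.782% falls short of the 80% threshold by 72.218 percentage points.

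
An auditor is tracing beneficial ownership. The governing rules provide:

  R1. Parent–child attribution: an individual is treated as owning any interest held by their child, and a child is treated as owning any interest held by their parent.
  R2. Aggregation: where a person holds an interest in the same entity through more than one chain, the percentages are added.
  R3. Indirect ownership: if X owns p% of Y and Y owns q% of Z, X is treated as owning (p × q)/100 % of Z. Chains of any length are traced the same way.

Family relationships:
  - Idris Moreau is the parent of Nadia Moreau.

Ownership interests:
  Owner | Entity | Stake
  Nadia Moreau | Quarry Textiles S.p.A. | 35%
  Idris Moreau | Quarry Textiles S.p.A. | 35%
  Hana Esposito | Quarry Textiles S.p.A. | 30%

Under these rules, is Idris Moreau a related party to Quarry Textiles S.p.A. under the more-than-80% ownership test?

No

By parent–child attribution (R1), Idris Moreau is treated as also owning Nadia Moreau's interest in Quarry Textiles S.p.A, giving 35% + 35% = 70%.
Direct interest in Quarry Textiles S.p.A: 70%.
70% does not exceed the 80% threshold, so Idris is not a related party to Quarry Textiles S.p.A.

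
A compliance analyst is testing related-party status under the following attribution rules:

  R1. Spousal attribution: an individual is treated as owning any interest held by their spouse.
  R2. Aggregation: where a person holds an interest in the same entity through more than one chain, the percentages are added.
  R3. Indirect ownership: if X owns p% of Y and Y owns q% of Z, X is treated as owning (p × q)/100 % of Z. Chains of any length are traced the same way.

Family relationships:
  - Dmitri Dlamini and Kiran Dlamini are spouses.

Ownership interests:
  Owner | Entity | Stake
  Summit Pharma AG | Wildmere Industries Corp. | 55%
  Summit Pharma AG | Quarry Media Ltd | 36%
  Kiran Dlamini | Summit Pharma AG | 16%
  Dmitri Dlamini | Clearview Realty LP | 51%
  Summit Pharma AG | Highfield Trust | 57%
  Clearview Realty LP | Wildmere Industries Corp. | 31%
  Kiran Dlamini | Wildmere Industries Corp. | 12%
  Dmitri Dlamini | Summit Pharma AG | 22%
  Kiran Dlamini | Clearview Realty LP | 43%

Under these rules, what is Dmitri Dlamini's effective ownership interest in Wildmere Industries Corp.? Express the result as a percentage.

62.04%

By spousal attribution (R1), Dmitri Dlamini is treated as also owning Kiran Dlamini's interest in Clearview Realty LP, giving 51% + 43% = 94%.
By spousal attribution (R1), Dmitri Dlamini is treated as also owning Kiran Dlamini's interest in Summit Pharma AG, giving 22% + 16% = 38%.
By spousal attribution (R1), Dmitri Dlamini is treated as owning Kiran Dlamini's 12% interest in Wildmere Industries Corp.
Chain via Clearview Realty LP (R3): 94% × 31% = 29.14% of Wildmere Industries Corp.
Chain via Summit Pharma AG (R3): 38% × 55% = 20.9% of Wildmere Industries Corp.
Direct interest in Wildmere Industries Corp: 12%.
Aggregating (R2): 29.14% + 20.9% + 12% = 62.04%.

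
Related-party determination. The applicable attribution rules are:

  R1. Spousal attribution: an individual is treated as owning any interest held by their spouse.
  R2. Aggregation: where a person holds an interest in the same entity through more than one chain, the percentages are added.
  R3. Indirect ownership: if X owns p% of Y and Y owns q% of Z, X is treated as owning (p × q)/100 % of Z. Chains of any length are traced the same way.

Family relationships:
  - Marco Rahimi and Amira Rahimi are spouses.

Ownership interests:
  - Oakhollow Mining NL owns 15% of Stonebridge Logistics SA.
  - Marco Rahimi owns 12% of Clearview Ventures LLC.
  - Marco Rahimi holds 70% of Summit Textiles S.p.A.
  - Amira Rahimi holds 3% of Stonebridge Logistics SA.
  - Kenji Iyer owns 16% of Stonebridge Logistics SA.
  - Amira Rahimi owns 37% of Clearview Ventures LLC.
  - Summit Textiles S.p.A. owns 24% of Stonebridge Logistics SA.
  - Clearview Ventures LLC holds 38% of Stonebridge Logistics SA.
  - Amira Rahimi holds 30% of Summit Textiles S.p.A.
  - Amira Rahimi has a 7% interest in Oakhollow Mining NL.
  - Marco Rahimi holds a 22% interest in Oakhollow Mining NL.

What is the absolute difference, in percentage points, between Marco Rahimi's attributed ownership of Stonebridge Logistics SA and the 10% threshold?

39.97

By spousal attribution (R1), Marco Rahimi is treated as also owning Amira Rahimi's interest in Oakhollow Mining NL, giving 22% + 7% = 29%.
By spousal attribution (R1), Marco Rahimi is treated as also owning Amira Rahimi's interest in Summit Textiles S.p.A, giving 70% + 30% = 100%.
By spousal attribution (R1), Marco Rahimi is treated as also owning Amira Rahimi's interest in Clearview Ventures LLC, giving 12% + 37% = 49%.
By spousal attribution (R1), Marco Rahimi is treated as owning Amira Rahimi's 3% interest in Stonebridge Logistics SA.
Chain via Oakhollow Mining NL (R3): 29% × 15% = 4.35% of Stonebridge Logistics SA.
Chain via Summit Textiles S.p.A. (R3): 100% × 24% = 24% of Stonebridge Logistics SA.
Chain via Clearview Ventures LLC (R3): 49% × 38% = 18.62% of Stonebridge Logistics SA.
Direct interest in Stonebridge Logistics SA: 3%.
Aggregating (R2): 4.35% + 24% + 18.62% + 3% = 49.97%.
49.97% exceeds the 10% threshold by 39.97 percentage points.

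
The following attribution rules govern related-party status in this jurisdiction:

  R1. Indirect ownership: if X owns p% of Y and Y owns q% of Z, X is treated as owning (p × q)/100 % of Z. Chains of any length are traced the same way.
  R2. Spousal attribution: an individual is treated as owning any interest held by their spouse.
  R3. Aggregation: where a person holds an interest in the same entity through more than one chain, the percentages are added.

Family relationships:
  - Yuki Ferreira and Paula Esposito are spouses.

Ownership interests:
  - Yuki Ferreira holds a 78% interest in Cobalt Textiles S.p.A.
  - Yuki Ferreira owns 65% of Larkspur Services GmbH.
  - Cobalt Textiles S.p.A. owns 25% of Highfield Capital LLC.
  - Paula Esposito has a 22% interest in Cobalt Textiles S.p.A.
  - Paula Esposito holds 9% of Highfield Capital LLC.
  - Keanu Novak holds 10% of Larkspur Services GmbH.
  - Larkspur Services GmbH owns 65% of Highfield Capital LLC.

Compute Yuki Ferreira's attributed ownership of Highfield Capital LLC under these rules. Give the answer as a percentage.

By spousal attribution (R2), Yuki Ferreira is treated as also owning Paula Esposito's interest in Cobalt Textiles S.p.A, giving 78% + 22% = 100%.
By spousal attribution (R2), Yuki Ferreira is treated as owning Paula Esposito's 9% interest in Highfield Capital LLC.
Chain via Cobalt Textiles S.p.A. (R1): 100% × 25% = 25% of Highfield Capital LLC.
Chain via Larkspur Services GmbH (R1): 65% × 65% = 42.25% of Highfield Capital LLC.
Direct interest in Highfield Capital LLC: 9%.
Aggregating (R3): 25% + 42.25% + 9% = 76.25%.

76.25%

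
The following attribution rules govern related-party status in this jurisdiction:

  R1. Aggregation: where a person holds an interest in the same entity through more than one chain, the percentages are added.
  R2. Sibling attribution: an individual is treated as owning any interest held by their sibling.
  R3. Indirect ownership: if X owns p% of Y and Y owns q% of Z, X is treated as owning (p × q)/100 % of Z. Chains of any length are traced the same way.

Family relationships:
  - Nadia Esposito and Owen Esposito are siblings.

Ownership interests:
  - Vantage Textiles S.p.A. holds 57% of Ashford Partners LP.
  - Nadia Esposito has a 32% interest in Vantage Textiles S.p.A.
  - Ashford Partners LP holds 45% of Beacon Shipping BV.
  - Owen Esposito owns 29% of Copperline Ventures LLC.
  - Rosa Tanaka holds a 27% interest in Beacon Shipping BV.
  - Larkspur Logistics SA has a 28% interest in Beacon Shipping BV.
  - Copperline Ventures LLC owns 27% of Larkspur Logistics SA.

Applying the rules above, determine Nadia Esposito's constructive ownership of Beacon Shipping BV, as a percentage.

By sibling attribution (R2), Nadia Esposito is treated as owning Owen Esposito's 29% interest in Copperline Ventures LLC.
Chain via Vantage Textiles S.p.A. → Ashford Partners LP (R3): 32% × 57% × 45% = 8.208% of Beacon Shipping BV.
Chain via Copperline Ventures LLC → Larkspur Logistics SA (R3): 29% × 27% × 28% = 2.1924% of Beacon Shipping BV.
Aggregating (R1): 8.208% + 2.1924% = 10.4004%.

10.4004%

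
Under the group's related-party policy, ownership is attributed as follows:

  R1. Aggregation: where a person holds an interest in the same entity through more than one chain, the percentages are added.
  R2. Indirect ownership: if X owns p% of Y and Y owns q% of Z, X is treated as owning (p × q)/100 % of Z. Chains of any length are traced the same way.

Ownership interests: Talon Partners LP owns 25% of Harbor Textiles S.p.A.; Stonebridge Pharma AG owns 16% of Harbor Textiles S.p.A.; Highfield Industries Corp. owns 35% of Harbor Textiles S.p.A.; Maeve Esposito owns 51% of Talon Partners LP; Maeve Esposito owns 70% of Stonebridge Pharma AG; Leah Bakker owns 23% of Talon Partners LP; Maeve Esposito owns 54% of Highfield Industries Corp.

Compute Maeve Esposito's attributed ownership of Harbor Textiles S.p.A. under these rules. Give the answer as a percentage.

42.85%

Chain via Stonebridge Pharma AG (R2): 70% × 16% = 11.2% of Harbor Textiles S.p.A.
Chain via Highfield Industries Corp. (R2): 54% × 35% = 18.9% of Harbor Textiles S.p.A.
Chain via Talon Partners LP (R2): 51% × 25% = 12.75% of Harbor Textiles S.p.A.
Aggregating (R1): 11.2% + 18.9% + 12.75% = 42.85%.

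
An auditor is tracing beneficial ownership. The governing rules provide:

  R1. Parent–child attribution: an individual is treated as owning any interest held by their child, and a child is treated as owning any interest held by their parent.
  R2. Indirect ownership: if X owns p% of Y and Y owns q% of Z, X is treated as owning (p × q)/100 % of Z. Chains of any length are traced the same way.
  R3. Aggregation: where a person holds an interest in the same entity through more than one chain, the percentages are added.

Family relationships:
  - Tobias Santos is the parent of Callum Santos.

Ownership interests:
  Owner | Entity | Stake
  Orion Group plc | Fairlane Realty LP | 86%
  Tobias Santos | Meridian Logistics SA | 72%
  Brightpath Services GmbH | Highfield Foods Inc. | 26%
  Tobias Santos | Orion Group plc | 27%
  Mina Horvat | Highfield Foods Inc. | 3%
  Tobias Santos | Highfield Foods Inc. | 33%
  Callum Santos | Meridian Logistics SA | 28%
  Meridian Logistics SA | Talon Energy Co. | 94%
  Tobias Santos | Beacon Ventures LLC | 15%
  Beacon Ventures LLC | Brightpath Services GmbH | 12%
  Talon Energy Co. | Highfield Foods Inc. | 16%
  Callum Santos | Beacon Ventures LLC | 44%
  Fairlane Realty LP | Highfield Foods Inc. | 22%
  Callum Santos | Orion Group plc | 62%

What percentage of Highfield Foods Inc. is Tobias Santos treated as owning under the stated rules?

66.7196%

By parent–child attribution (R1), Tobias Santos is treated as also owning Callum Santos's interest in Beacon Ventures LLC, giving 15% + 44% = 59%.
By parent–child attribution (R1), Tobias Santos is treated as also owning Callum Santos's interest in Meridian Logistics SA, giving 72% + 28% = 100%.
By parent–child attribution (R1), Tobias Santos is treated as also owning Callum Santos's interest in Orion Group plc, giving 27% + 62% = 89%.
Chain via Beacon Ventures LLC → Brightpath Services GmbH (R2): 59% × 12% × 26% = 1.8408% of Highfield Foods Inc.
Chain via Meridian Logistics SA → Talon Energy Co. (R2): 100% × 94% × 16% = 15.04% of Highfield Foods Inc.
Chain via Orion Group plc → Fairlane Realty LP (R2): 89% × 86% × 22% = 16.8388% of Highfield Foods Inc.
Direct interest in Highfield Foods Inc: 33%.
Aggregating (R3): 1.8408% + 15.04% + 16.8388% + 33% = 66.7196%.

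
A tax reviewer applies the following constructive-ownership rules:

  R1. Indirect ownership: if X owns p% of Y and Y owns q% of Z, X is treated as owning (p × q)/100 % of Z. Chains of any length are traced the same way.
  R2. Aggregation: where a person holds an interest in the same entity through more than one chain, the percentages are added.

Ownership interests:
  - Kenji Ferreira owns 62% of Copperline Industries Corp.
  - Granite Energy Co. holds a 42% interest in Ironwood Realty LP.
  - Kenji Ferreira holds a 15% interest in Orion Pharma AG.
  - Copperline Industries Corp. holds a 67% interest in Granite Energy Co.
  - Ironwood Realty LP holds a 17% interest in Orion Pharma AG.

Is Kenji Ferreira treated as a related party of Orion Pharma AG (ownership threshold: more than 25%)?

No

Chain via Copperline Industries Corp. → Granite Energy Co. → Ironwood Realty LP (R1): 62% × 67% × 42% × 17% = 2.965956% of Orion Pharma AG.
Direct interest in Orion Pharma AG: 15%.
Aggregating (R2): 2.965956% + 15% = 17.965956%.
17.965956% does not exceed the 25% threshold, so Kenji is not a related party to Orion Pharma AG.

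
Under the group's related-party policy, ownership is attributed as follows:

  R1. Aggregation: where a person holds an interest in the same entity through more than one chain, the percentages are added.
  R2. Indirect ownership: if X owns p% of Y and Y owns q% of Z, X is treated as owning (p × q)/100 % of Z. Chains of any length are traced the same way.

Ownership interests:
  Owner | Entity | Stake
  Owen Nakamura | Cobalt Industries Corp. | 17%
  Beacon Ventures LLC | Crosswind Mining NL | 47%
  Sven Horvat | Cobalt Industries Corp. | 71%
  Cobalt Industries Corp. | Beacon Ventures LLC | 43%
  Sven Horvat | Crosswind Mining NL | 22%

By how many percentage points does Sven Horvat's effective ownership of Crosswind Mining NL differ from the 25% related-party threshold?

11.3491

Chain via Cobalt Industries Corp. → Beacon Ventures LLC (R2): 71% × 43% × 47% = 14.3491% of Crosswind Mining NL.
Direct interest in Crosswind Mining NL: 22%.
Aggregating (R1): 14.3491% + 22% = 36.3491%.
36.3491% exceeds the 25% threshold by 11.3491 percentage points.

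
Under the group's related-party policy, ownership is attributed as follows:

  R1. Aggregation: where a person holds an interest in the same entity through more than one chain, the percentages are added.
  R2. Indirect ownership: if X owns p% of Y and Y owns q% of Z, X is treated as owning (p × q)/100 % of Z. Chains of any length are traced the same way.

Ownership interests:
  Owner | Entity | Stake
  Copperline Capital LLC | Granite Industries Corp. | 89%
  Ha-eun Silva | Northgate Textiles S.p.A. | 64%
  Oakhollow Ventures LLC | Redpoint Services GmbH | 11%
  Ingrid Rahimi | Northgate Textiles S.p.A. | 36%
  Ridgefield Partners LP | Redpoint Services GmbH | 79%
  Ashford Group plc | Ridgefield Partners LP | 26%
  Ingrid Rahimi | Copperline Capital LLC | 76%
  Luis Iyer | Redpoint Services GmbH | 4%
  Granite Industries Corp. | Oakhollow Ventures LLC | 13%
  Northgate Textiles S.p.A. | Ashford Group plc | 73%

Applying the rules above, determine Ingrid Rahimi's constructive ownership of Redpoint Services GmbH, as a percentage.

Chain via Copperline Capital LLC → Granite Industries Corp. → Oakhollow Ventures LLC (R2): 76% × 89% × 13% × 11% = 0.967252% of Redpoint Services GmbH.
Chain via Northgate Textiles S.p.A. → Ashford Group plc → Ridgefield Partners LP (R2): 36% × 73% × 26% × 79% = 5.397912% of Redpoint Services GmbH.
Aggregating (R1): 0.967252% + 5.397912% = 6.365164%.

6.365164%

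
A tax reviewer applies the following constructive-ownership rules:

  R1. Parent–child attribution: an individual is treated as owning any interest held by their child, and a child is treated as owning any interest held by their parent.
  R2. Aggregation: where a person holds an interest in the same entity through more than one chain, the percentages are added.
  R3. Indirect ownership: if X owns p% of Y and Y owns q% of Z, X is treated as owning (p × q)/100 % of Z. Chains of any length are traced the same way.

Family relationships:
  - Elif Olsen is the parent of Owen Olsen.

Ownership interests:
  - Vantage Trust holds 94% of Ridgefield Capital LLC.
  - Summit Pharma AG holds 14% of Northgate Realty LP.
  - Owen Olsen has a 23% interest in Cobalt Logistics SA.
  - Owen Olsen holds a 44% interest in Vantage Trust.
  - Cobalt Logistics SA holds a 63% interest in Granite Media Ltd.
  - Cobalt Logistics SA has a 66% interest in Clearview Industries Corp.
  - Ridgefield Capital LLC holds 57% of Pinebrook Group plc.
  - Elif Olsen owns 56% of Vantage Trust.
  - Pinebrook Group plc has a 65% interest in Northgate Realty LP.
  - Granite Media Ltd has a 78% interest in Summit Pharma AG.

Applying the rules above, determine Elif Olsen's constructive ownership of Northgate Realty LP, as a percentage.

By parent–child attribution (R1), Elif Olsen is treated as also owning Owen Olsen's interest in Vantage Trust, giving 56% + 44% = 100%.
By parent–child attribution (R1), Elif Olsen is treated as owning Owen Olsen's 23% interest in Cobalt Logistics SA.
Chain via Vantage Trust → Ridgefield Capital LLC → Pinebrook Group plc (R3): 100% × 94% × 57% × 65% = 34.827% of Northgate Realty LP.
Chain via Cobalt Logistics SA → Granite Media Ltd → Summit Pharma AG (R3): 23% × 63% × 78% × 14% = 1.582308% of Northgate Realty LP.
Aggregating (R2): 34.827% + 1.582308% = 36.409308%.

36.409308%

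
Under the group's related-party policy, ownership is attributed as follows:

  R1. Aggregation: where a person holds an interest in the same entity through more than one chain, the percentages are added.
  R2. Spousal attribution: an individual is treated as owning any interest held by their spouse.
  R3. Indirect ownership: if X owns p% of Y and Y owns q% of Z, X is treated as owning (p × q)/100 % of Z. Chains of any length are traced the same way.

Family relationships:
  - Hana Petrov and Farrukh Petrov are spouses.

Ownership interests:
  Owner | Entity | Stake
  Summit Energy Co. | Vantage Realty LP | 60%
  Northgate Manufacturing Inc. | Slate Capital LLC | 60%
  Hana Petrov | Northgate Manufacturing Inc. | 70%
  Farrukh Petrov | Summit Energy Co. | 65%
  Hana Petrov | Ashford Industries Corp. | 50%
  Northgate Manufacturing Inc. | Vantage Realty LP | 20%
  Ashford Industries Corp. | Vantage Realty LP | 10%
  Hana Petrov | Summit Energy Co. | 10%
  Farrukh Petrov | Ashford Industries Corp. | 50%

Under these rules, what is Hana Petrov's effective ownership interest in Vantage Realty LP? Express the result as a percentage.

69%

By spousal attribution (R2), Hana Petrov is treated as also owning Farrukh Petrov's interest in Summit Energy Co, giving 10% + 65% = 75%.
By spousal attribution (R2), Hana Petrov is treated as also owning Farrukh Petrov's interest in Ashford Industries Corp, giving 50% + 50% = 100%.
Chain via Northgate Manufacturing Inc. (R3): 70% × 20% = 14% of Vantage Realty LP.
Chain via Summit Energy Co. (R3): 75% × 60% = 45% of Vantage Realty LP.
Chain via Ashford Industries Corp. (R3): 100% × 10% = 10% of Vantage Realty LP.
Aggregating (R1): 14% + 45% + 10% = 69%.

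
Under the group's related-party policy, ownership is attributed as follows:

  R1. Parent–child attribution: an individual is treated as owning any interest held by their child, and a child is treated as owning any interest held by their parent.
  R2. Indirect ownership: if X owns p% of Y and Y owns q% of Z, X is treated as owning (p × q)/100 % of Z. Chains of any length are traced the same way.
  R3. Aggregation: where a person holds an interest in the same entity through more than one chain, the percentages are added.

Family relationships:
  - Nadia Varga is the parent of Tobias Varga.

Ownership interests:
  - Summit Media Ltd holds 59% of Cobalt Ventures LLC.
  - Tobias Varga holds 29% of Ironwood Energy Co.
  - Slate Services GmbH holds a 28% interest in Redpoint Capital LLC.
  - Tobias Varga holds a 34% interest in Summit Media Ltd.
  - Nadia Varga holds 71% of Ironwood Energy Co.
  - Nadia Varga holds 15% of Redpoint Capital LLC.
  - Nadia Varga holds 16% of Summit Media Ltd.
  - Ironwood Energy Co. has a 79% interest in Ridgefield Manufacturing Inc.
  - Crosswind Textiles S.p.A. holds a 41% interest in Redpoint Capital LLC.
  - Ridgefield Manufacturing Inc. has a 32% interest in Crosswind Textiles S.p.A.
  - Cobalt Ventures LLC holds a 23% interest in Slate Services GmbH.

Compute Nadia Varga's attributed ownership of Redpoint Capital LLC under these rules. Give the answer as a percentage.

27.2646%

By parent–child attribution (R1), Nadia Varga is treated as also owning Tobias Varga's interest in Summit Media Ltd, giving 16% + 34% = 50%.
By parent–child attribution (R1), Nadia Varga is treated as also owning Tobias Varga's interest in Ironwood Energy Co, giving 71% + 29% = 100%.
Chain via Summit Media Ltd → Cobalt Ventures LLC → Slate Services GmbH (R2): 50% × 59% × 23% × 28% = 1.8998% of Redpoint Capital LLC.
Chain via Ironwood Energy Co. → Ridgefield Manufacturing Inc. → Crosswind Textiles S.p.A. (R2): 100% × 79% × 32% × 41% = 10.3648% of Redpoint Capital LLC.
Direct interest in Redpoint Capital LLC: 15%.
Aggregating (R3): 1.8998% + 10.3648% + 15% = 27.2646%.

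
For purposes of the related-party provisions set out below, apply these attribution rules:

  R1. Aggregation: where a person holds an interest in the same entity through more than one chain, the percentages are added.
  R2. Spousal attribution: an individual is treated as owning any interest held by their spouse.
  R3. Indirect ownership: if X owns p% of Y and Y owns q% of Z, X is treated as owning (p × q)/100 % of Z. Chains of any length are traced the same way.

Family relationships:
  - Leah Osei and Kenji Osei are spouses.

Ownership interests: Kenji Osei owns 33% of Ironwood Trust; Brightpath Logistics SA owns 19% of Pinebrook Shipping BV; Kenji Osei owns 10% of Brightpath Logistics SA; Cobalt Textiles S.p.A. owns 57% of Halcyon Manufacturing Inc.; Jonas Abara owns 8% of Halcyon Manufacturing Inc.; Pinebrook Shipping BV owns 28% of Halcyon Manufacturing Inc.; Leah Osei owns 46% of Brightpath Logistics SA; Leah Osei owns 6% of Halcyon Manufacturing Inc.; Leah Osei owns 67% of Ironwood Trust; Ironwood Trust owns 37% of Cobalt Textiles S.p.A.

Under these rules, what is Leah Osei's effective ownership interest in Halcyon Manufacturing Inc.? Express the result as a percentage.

By spousal attribution (R2), Leah Osei is treated as also owning Kenji Osei's interest in Brightpath Logistics SA, giving 46% + 10% = 56%.
By spousal attribution (R2), Leah Osei is treated as also owning Kenji Osei's interest in Ironwood Trust, giving 67% + 33% = 100%.
Chain via Brightpath Logistics SA → Pinebrook Shipping BV (R3): 56% × 19% × 28% = 2.9792% of Halcyon Manufacturing Inc.
Chain via Ironwood Trust → Cobalt Textiles S.p.A. (R3): 100% × 37% × 57% = 21.09% of Halcyon Manufacturing Inc.
Direct interest in Halcyon Manufacturing Inc: 6%.
Aggregating (R1): 2.9792% + 21.09% + 6% = 30.0692%.

30.0692%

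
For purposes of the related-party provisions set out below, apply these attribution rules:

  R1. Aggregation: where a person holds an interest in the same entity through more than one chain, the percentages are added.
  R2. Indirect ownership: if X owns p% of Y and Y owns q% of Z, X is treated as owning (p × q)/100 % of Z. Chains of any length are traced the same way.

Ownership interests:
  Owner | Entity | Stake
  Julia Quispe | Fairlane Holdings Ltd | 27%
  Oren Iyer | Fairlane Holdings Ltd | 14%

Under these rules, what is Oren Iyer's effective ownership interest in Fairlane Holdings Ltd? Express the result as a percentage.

Direct interest in Fairlane Holdings Ltd: 14%.

14%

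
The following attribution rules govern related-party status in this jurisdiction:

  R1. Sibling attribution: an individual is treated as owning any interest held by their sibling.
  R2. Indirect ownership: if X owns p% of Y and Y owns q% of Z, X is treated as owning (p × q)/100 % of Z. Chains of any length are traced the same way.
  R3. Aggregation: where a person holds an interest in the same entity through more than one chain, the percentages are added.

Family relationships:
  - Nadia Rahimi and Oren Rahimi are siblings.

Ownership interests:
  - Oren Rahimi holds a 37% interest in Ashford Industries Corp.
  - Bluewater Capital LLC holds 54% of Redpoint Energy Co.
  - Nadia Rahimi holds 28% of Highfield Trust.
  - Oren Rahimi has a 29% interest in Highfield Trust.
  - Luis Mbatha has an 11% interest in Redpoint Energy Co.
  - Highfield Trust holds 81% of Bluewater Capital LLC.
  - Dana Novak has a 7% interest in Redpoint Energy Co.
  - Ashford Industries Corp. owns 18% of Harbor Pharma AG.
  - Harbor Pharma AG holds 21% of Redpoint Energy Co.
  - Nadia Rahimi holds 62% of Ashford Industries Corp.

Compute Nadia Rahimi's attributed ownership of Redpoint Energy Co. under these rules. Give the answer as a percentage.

By sibling attribution (R1), Nadia Rahimi is treated as also owning Oren Rahimi's interest in Highfield Trust, giving 28% + 29% = 57%.
By sibling attribution (R1), Nadia Rahimi is treated as also owning Oren Rahimi's interest in Ashford Industries Corp, giving 62% + 37% = 99%.
Chain via Highfield Trust → Bluewater Capital LLC (R2): 57% × 81% × 54% = 24.9318% of Redpoint Energy Co.
Chain via Ashford Industries Corp. → Harbor Pharma AG (R2): 99% × 18% × 21% = 3.7422% of Redpoint Energy Co.
Aggregating (R3): 24.9318% + 3.7422% = 28.674%.

28.674%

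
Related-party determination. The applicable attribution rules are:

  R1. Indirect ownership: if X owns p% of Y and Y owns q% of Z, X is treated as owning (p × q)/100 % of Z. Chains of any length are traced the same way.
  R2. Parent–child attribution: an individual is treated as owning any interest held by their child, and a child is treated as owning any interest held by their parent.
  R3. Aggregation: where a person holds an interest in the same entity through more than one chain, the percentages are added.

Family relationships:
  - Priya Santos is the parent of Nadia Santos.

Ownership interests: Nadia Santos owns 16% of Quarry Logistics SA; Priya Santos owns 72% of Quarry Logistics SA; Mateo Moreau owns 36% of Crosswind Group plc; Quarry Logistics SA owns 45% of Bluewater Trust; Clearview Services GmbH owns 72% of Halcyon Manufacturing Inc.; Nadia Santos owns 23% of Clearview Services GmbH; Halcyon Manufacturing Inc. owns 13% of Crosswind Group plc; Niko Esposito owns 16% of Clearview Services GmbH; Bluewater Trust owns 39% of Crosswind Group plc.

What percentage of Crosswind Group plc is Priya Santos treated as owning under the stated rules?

By parent–child attribution (R2), Priya Santos is treated as also owning Nadia Santos's interest in Quarry Logistics SA, giving 72% + 16% = 88%.
By parent–child attribution (R2), Priya Santos is treated as owning Nadia Santos's 23% interest in Clearview Services GmbH.
Chain via Quarry Logistics SA → Bluewater Trust (R1): 88% × 45% × 39% = 15.444% of Crosswind Group plc.
Chain via Clearview Services GmbH → Halcyon Manufacturing Inc. (R1): 23% × 72% × 13% = 2.1528% of Crosswind Group plc.
Aggregating (R3): 15.444% + 2.1528% = 17.5968%.

17.5968%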